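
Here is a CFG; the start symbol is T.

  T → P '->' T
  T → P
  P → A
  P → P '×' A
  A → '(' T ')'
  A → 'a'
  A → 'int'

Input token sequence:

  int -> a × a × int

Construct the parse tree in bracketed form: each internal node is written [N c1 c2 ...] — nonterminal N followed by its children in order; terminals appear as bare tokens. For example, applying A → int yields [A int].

[T [P [A int]] -> [T [P [P [P [A a]] × [A a]] × [A int]]]]

T
P -> T
A -> T
int -> T
int -> P
int -> P × A
int -> P × A × A
int -> A × A × A
int -> a × A × A
int -> a × a × A
int -> a × a × int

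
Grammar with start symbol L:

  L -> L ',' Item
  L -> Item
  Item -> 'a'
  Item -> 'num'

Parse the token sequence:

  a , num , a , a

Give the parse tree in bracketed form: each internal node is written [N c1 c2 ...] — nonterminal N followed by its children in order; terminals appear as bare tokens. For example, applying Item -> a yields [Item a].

L
L , Item
L , Item , Item
L , Item , Item , Item
Item , Item , Item , Item
a , Item , Item , Item
a , num , Item , Item
a , num , a , Item
a , num , a , a

[L [L [L [L [Item a]] , [Item num]] , [Item a]] , [Item a]]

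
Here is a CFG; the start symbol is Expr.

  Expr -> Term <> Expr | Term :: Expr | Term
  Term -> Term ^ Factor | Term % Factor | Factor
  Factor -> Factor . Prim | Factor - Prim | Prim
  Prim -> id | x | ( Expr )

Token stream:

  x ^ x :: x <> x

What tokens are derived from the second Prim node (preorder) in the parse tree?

x

[Expr [Term [Term [Factor [Prim x]]] ^ [Factor [Prim x]]] :: [Expr [Term [Factor [Prim x]]] <> [Expr [Term [Factor [Prim x]]]]]]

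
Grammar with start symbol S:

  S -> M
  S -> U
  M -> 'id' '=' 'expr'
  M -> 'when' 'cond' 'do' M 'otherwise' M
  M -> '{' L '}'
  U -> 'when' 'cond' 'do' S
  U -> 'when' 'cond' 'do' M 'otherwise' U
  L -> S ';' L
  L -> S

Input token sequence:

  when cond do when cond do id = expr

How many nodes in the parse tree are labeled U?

[S [U when cond do [S [U when cond do [S [M id = expr]]]]]]

2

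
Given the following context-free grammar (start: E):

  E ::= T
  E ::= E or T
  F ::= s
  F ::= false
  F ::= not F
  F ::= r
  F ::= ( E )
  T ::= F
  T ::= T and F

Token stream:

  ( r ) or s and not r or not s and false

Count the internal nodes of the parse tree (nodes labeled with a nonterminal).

18

[E [E [E [T [F ( [E [T [F r]]] )]]] or [T [T [F s]] and [F not [F r]]]] or [T [T [F not [F s]]] and [F false]]]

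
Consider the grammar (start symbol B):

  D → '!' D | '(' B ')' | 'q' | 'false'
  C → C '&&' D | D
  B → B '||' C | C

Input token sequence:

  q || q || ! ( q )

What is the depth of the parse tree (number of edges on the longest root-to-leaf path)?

[B [B [B [C [D q]]] || [C [D q]]] || [C [D ! [D ( [B [C [D q]]] )]]]]

7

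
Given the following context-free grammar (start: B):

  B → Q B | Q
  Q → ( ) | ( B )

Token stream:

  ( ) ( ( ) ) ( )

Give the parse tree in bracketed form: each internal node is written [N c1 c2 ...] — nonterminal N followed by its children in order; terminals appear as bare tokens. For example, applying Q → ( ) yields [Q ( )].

[B [Q ( )] [B [Q ( [B [Q ( )]] )] [B [Q ( )]]]]

B
Q B
( ) B
( ) Q B
( ) ( B ) B
( ) ( Q ) B
( ) ( ( ) ) B
( ) ( ( ) ) Q
( ) ( ( ) ) ( )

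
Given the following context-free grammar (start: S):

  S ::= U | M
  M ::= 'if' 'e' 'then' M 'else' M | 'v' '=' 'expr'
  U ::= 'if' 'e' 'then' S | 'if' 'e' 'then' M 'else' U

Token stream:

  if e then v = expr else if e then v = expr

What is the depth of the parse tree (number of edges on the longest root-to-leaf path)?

5

[S [U if e then [M v = expr] else [U if e then [S [M v = expr]]]]]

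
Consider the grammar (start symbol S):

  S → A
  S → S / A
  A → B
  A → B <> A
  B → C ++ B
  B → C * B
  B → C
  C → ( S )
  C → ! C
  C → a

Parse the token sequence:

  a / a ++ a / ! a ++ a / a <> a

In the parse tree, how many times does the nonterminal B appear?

[S [S [S [S [A [B [C a]]]] / [A [B [C a] ++ [B [C a]]]]] / [A [B [C ! [C a]] ++ [B [C a]]]]] / [A [B [C a]] <> [A [B [C a]]]]]

7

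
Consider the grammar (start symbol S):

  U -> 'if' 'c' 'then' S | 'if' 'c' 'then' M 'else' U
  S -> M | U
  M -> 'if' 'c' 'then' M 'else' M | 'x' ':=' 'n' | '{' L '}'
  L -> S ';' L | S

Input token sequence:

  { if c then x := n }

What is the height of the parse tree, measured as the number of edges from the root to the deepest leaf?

7

[S [M { [L [S [U if c then [S [M x := n]]]]] }]]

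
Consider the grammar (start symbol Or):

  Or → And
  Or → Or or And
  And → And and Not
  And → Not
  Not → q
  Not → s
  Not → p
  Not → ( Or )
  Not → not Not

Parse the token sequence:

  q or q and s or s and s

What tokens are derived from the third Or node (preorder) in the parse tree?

[Or [Or [Or [And [Not q]]] or [And [And [Not q]] and [Not s]]] or [And [And [Not s]] and [Not s]]]

q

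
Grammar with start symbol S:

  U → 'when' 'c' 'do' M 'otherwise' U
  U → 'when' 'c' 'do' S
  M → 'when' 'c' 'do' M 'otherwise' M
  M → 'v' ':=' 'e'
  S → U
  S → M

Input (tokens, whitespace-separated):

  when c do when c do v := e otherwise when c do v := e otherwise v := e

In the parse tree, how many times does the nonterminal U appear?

[S [U when c do [S [M when c do [M v := e] otherwise [M when c do [M v := e] otherwise [M v := e]]]]]]

1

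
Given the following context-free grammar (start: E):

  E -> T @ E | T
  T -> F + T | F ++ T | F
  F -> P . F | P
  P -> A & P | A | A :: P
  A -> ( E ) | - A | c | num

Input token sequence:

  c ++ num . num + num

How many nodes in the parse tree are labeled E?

[E [T [F [P [A c]]] ++ [T [F [P [A num]] . [F [P [A num]]]] + [T [F [P [A num]]]]]]]

1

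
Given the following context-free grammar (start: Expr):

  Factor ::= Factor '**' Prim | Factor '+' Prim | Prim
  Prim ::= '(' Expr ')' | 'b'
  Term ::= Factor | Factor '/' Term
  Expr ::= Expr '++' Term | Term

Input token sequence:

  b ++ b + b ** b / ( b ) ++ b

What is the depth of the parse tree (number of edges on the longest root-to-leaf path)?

[Expr [Expr [Expr [Term [Factor [Prim b]]]] ++ [Term [Factor [Factor [Factor [Prim b]] + [Prim b]] ** [Prim b]] / [Term [Factor [Prim ( [Expr [Term [Factor [Prim b]]]] )]]]]] ++ [Term [Factor [Prim b]]]]

10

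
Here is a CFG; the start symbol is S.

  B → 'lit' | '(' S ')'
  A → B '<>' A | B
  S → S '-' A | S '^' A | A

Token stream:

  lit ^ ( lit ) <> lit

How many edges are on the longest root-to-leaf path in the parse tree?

[S [S [A [B lit]]] ^ [A [B ( [S [A [B lit]]] )] <> [A [B lit]]]]

6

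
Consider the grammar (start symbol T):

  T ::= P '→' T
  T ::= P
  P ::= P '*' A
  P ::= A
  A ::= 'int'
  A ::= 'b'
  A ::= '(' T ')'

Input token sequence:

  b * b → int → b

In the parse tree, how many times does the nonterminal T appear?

[T [P [P [A b]] * [A b]] → [T [P [A int]] → [T [P [A b]]]]]

3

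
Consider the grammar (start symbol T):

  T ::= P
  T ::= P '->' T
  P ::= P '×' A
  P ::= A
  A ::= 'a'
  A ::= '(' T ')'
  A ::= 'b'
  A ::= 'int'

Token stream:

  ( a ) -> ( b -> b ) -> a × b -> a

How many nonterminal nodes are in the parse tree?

[T [P [A ( [T [P [A a]]] )]] -> [T [P [A ( [T [P [A b]] -> [T [P [A b]]]] )]] -> [T [P [P [A a]] × [A b]] -> [T [P [A a]]]]]]

23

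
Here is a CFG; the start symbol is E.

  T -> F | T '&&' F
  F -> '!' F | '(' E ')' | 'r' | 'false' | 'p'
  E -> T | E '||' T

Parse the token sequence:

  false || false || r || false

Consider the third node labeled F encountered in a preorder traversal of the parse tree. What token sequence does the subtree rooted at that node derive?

r

[E [E [E [E [T [F false]]] || [T [F false]]] || [T [F r]]] || [T [F false]]]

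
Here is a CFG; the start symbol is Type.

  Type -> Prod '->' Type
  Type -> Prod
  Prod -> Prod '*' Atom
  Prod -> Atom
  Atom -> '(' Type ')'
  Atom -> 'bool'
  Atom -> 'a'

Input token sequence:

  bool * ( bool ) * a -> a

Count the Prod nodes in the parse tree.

[Type [Prod [Prod [Prod [Atom bool]] * [Atom ( [Type [Prod [Atom bool]]] )]] * [Atom a]] -> [Type [Prod [Atom a]]]]

5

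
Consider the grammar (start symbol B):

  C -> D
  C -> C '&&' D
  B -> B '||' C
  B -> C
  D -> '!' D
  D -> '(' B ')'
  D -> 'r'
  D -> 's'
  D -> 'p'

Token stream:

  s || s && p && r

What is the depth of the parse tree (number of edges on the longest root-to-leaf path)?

5

[B [B [C [D s]]] || [C [C [C [D s]] && [D p]] && [D r]]]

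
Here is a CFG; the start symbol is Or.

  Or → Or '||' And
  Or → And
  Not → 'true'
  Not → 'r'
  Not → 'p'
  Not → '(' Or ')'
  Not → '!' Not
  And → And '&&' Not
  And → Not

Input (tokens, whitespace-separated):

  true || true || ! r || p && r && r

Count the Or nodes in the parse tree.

4

[Or [Or [Or [Or [And [Not true]]] || [And [Not true]]] || [And [Not ! [Not r]]]] || [And [And [And [Not p]] && [Not r]] && [Not r]]]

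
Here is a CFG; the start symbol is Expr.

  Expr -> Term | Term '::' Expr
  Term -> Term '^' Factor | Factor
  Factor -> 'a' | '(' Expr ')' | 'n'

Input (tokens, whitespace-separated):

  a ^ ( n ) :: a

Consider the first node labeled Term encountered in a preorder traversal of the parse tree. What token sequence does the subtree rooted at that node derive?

a ^ ( n )

[Expr [Term [Term [Factor a]] ^ [Factor ( [Expr [Term [Factor n]]] )]] :: [Expr [Term [Factor a]]]]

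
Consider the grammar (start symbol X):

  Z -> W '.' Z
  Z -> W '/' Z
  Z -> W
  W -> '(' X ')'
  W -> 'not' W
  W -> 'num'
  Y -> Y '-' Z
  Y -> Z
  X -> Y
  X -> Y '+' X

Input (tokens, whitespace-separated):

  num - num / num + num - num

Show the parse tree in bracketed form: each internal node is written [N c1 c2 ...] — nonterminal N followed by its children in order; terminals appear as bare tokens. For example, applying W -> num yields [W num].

[X [Y [Y [Z [W num]]] - [Z [W num] / [Z [W num]]]] + [X [Y [Y [Z [W num]]] - [Z [W num]]]]]

X
Y + X
Y - Z + X
Z - Z + X
W - Z + X
num - Z + X
num - W / Z + X
num - num / Z + X
num - num / W + X
num - num / num + X
num - num / num + Y
num - num / num + Y - Z
num - num / num + Z - Z
num - num / num + W - Z
num - num / num + num - Z
num - num / num + num - W
num - num / num + num - num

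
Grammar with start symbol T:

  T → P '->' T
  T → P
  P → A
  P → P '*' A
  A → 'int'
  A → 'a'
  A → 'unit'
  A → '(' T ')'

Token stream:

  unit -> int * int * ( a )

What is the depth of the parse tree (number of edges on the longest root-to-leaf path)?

[T [P [A unit]] -> [T [P [P [P [A int]] * [A int]] * [A ( [T [P [A a]]] )]]]]

7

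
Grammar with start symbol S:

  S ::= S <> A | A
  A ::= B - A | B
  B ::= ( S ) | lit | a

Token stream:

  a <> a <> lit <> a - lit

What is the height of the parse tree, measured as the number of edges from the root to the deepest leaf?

[S [S [S [S [A [B a]]] <> [A [B a]]] <> [A [B lit]]] <> [A [B a] - [A [B lit]]]]

6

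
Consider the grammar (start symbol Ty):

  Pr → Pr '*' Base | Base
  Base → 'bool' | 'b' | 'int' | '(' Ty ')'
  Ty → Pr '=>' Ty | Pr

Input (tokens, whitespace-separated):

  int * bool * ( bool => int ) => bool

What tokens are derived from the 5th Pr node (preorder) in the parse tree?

int

[Ty [Pr [Pr [Pr [Base int]] * [Base bool]] * [Base ( [Ty [Pr [Base bool]] => [Ty [Pr [Base int]]]] )]] => [Ty [Pr [Base bool]]]]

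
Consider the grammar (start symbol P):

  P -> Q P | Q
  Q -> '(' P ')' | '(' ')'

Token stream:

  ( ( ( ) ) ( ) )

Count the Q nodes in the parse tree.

[P [Q ( [P [Q ( [P [Q ( )]] )] [P [Q ( )]]] )]]

4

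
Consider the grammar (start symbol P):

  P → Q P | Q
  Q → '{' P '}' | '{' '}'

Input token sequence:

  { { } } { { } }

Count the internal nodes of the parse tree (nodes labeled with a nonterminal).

8

[P [Q { [P [Q { }]] }] [P [Q { [P [Q { }]] }]]]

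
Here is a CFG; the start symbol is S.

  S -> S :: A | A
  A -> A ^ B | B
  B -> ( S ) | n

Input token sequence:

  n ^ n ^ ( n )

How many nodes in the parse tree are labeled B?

[S [A [A [A [B n]] ^ [B n]] ^ [B ( [S [A [B n]]] )]]]

4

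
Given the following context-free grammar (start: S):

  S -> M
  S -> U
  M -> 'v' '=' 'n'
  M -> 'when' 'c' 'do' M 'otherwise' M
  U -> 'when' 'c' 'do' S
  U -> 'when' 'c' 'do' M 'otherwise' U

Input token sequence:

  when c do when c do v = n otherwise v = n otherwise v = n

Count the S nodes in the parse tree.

[S [M when c do [M when c do [M v = n] otherwise [M v = n]] otherwise [M v = n]]]

1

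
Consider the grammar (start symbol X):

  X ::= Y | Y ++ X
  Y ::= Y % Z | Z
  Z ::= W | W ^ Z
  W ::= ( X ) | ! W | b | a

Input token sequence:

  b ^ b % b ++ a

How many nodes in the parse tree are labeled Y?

3

[X [Y [Y [Z [W b] ^ [Z [W b]]]] % [Z [W b]]] ++ [X [Y [Z [W a]]]]]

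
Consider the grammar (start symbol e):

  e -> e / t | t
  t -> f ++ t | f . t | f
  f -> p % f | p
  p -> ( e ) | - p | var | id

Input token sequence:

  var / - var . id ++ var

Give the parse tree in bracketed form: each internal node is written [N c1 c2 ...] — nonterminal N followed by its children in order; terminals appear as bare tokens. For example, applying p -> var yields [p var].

e
e / t
t / t
f / t
p / t
var / t
var / f . t
var / p . t
var / - p . t
var / - var . t
var / - var . f ++ t
var / - var . p ++ t
var / - var . id ++ t
var / - var . id ++ f
var / - var . id ++ p
var / - var . id ++ var

[e [e [t [f [p var]]]] / [t [f [p - [p var]]] . [t [f [p id]] ++ [t [f [p var]]]]]]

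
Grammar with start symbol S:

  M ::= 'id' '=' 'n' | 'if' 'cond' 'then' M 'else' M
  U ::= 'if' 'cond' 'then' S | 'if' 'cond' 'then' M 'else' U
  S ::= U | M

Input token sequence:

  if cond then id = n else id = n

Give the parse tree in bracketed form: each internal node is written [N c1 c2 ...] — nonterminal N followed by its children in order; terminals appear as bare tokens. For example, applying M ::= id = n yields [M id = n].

[S [M if cond then [M id = n] else [M id = n]]]

S
M
if cond then M else M
if cond then id = n else M
if cond then id = n else id = n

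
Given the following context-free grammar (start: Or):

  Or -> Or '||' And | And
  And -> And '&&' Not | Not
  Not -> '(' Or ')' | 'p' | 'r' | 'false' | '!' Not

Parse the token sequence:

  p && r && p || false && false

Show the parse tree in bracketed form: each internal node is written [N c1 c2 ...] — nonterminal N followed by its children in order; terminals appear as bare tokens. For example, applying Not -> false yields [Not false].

[Or [Or [And [And [And [Not p]] && [Not r]] && [Not p]]] || [And [And [Not false]] && [Not false]]]

Or
Or || And
And || And
And && Not || And
And && Not && Not || And
Not && Not && Not || And
p && Not && Not || And
p && r && Not || And
p && r && p || And
p && r && p || And && Not
p && r && p || Not && Not
p && r && p || false && Not
p && r && p || false && false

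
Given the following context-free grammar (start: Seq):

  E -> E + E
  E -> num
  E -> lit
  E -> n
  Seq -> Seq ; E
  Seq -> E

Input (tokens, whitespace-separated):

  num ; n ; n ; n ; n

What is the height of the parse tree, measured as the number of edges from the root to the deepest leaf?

6

[Seq [Seq [Seq [Seq [Seq [E num]] ; [E n]] ; [E n]] ; [E n]] ; [E n]]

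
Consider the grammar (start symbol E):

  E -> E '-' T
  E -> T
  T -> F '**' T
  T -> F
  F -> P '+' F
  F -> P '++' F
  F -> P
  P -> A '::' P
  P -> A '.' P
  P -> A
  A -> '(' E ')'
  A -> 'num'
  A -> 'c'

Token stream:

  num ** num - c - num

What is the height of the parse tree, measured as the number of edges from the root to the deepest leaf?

8

[E [E [E [T [F [P [A num]]] ** [T [F [P [A num]]]]]] - [T [F [P [A c]]]]] - [T [F [P [A num]]]]]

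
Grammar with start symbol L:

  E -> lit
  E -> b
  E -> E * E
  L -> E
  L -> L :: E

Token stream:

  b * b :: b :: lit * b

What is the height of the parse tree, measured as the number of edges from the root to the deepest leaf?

[L [L [L [E [E b] * [E b]]] :: [E b]] :: [E [E lit] * [E b]]]

5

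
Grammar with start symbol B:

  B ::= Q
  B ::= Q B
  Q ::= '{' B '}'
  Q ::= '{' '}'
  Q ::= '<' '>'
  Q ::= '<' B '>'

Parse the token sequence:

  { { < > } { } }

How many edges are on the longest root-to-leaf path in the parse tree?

6

[B [Q { [B [Q { [B [Q < >]] }] [B [Q { }]]] }]]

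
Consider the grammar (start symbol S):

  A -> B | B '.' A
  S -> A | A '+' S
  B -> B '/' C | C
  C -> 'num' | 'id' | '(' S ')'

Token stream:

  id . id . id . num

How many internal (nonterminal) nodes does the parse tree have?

13

[S [A [B [C id]] . [A [B [C id]] . [A [B [C id]] . [A [B [C num]]]]]]]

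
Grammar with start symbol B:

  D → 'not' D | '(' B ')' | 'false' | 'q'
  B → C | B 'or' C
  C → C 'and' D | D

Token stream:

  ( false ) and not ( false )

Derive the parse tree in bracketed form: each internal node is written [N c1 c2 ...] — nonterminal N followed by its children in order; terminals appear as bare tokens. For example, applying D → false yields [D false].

[B [C [C [D ( [B [C [D false]]] )]] and [D not [D ( [B [C [D false]]] )]]]]

B
C
C and D
D and D
( B ) and D
( C ) and D
( D ) and D
( false ) and D
( false ) and not D
( false ) and not ( B )
( false ) and not ( C )
( false ) and not ( D )
( false ) and not ( false )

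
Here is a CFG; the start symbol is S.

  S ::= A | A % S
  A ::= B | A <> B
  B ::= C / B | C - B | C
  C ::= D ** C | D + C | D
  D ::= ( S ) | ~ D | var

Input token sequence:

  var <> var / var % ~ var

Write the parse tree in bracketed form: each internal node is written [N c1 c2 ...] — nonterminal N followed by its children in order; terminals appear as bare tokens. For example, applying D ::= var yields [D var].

S
A % S
A <> B % S
B <> B % S
C <> B % S
D <> B % S
var <> B % S
var <> C / B % S
var <> D / B % S
var <> var / B % S
var <> var / C % S
var <> var / D % S
var <> var / var % S
var <> var / var % A
var <> var / var % B
var <> var / var % C
var <> var / var % D
var <> var / var % ~ D
var <> var / var % ~ var

[S [A [A [B [C [D var]]]] <> [B [C [D var]] / [B [C [D var]]]]] % [S [A [B [C [D ~ [D var]]]]]]]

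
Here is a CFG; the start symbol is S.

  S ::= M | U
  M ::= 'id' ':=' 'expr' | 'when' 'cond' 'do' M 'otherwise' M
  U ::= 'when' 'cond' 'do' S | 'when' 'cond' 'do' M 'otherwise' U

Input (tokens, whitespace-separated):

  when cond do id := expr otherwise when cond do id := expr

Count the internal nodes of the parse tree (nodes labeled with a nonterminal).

6

[S [U when cond do [M id := expr] otherwise [U when cond do [S [M id := expr]]]]]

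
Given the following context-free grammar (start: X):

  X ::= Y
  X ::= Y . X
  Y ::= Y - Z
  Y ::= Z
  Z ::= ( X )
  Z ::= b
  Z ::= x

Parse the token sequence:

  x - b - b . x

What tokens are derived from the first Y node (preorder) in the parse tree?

x - b - b

[X [Y [Y [Y [Z x]] - [Z b]] - [Z b]] . [X [Y [Z x]]]]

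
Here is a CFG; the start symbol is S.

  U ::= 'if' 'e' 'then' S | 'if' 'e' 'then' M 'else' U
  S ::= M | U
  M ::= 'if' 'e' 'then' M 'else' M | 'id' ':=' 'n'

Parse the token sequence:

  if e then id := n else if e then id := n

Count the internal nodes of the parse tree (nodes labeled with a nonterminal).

6

[S [U if e then [M id := n] else [U if e then [S [M id := n]]]]]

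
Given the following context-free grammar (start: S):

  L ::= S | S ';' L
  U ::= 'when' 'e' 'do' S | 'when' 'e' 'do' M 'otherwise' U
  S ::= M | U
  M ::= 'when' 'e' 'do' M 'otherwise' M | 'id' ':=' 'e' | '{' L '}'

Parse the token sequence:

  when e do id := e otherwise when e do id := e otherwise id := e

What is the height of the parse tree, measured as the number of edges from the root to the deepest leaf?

4

[S [M when e do [M id := e] otherwise [M when e do [M id := e] otherwise [M id := e]]]]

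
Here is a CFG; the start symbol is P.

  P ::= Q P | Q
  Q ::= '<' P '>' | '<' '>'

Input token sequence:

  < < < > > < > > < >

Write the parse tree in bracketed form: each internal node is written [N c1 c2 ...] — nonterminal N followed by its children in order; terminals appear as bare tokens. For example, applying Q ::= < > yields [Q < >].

[P [Q < [P [Q < [P [Q < >]] >] [P [Q < >]]] >] [P [Q < >]]]

P
Q P
< P > P
< Q P > P
< < P > P > P
< < Q > P > P
< < < > > P > P
< < < > > Q > P
< < < > > < > > P
< < < > > < > > Q
< < < > > < > > < >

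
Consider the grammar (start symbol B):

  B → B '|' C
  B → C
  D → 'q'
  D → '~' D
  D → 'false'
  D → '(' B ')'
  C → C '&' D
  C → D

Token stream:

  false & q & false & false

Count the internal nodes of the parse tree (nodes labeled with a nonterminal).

[B [C [C [C [C [D false]] & [D q]] & [D false]] & [D false]]]

9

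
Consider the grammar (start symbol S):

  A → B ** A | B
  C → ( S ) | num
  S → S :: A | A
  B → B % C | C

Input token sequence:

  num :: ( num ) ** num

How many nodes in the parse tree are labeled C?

[S [S [A [B [C num]]]] :: [A [B [C ( [S [A [B [C num]]]] )]] ** [A [B [C num]]]]]

4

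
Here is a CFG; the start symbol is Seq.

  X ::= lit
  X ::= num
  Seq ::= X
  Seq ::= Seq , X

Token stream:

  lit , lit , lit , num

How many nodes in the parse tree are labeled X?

[Seq [Seq [Seq [Seq [X lit]] , [X lit]] , [X lit]] , [X num]]

4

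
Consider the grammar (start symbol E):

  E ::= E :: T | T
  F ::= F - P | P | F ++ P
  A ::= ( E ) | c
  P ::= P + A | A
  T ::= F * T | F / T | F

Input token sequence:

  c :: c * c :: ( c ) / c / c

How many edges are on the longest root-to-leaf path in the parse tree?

[E [E [E [T [F [P [A c]]]]] :: [T [F [P [A c]]] * [T [F [P [A c]]]]]] :: [T [F [P [A ( [E [T [F [P [A c]]]]] )]]] / [T [F [P [A c]]] / [T [F [P [A c]]]]]]]

10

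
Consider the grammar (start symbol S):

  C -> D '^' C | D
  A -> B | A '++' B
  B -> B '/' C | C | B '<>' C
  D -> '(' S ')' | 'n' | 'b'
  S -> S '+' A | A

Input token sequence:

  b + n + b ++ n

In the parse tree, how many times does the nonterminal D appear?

[S [S [S [A [B [C [D b]]]]] + [A [B [C [D n]]]]] + [A [A [B [C [D b]]]] ++ [B [C [D n]]]]]

4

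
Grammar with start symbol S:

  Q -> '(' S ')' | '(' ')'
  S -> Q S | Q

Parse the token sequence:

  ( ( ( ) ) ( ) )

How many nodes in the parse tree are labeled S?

[S [Q ( [S [Q ( [S [Q ( )]] )] [S [Q ( )]]] )]]

4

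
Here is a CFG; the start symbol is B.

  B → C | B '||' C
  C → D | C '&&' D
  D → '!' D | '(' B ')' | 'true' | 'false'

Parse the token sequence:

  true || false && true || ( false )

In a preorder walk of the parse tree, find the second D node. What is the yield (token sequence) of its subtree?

[B [B [B [C [D true]]] || [C [C [D false]] && [D true]]] || [C [D ( [B [C [D false]]] )]]]

false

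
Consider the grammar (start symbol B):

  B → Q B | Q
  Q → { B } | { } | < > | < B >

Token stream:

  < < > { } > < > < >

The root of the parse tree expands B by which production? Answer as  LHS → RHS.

[B [Q < [B [Q < >] [B [Q { }]]] >] [B [Q < >] [B [Q < >]]]]

B → Q B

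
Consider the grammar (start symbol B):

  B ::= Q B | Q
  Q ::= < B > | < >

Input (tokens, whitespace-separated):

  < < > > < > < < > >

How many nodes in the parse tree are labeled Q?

[B [Q < [B [Q < >]] >] [B [Q < >] [B [Q < [B [Q < >]] >]]]]

5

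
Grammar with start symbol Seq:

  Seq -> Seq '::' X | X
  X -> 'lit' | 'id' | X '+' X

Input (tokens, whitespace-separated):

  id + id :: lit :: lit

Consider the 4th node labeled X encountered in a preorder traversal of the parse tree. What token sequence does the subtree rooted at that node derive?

lit

[Seq [Seq [Seq [X [X id] + [X id]]] :: [X lit]] :: [X lit]]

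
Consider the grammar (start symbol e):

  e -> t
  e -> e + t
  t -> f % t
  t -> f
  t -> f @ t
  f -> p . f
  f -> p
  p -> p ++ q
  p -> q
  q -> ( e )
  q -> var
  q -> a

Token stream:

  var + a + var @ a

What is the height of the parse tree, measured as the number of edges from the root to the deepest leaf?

[e [e [e [t [f [p [q var]]]]] + [t [f [p [q a]]]]] + [t [f [p [q var]]] @ [t [f [p [q a]]]]]]

7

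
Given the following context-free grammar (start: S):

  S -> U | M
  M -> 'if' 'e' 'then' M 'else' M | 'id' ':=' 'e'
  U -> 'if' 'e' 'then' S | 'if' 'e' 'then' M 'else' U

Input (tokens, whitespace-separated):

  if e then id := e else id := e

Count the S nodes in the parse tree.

[S [M if e then [M id := e] else [M id := e]]]

1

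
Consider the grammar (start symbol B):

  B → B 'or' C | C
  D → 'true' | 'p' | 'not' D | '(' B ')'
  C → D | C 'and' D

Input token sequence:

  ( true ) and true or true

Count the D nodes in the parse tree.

4

[B [B [C [C [D ( [B [C [D true]]] )]] and [D true]]] or [C [D true]]]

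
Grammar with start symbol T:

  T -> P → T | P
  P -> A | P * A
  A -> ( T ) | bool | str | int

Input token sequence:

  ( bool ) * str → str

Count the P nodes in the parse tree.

[T [P [P [A ( [T [P [A bool]]] )]] * [A str]] → [T [P [A str]]]]

4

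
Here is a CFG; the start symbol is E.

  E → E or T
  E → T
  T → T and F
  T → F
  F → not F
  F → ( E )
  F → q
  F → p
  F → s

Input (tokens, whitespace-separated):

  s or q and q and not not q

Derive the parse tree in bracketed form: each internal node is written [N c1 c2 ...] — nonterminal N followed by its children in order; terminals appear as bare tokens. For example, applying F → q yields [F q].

E
E or T
T or T
F or T
s or T
s or T and F
s or T and F and F
s or F and F and F
s or q and F and F
s or q and q and F
s or q and q and not F
s or q and q and not not F
s or q and q and not not q

[E [E [T [F s]]] or [T [T [T [F q]] and [F q]] and [F not [F not [F q]]]]]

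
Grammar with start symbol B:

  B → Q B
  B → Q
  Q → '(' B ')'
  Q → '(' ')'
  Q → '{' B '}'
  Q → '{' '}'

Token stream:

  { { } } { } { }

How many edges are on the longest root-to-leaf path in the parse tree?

4

[B [Q { [B [Q { }]] }] [B [Q { }] [B [Q { }]]]]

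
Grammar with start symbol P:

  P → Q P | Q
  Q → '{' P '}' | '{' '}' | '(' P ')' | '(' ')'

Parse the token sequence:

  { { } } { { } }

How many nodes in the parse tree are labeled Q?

[P [Q { [P [Q { }]] }] [P [Q { [P [Q { }]] }]]]

4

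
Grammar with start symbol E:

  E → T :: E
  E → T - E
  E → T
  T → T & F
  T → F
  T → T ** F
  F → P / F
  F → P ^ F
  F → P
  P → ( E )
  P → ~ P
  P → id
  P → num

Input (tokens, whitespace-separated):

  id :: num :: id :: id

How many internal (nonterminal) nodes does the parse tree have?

16

[E [T [F [P id]]] :: [E [T [F [P num]]] :: [E [T [F [P id]]] :: [E [T [F [P id]]]]]]]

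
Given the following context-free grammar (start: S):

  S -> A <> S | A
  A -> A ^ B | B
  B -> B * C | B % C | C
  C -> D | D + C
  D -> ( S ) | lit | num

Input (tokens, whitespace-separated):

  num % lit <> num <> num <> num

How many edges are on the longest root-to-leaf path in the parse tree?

[S [A [B [B [C [D num]]] % [C [D lit]]]] <> [S [A [B [C [D num]]]] <> [S [A [B [C [D num]]]] <> [S [A [B [C [D num]]]]]]]]

8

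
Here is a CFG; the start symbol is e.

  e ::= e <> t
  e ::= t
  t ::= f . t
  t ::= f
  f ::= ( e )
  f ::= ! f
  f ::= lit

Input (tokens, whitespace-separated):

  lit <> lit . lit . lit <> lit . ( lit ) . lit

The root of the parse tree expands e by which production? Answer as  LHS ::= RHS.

[e [e [e [t [f lit]]] <> [t [f lit] . [t [f lit] . [t [f lit]]]]] <> [t [f lit] . [t [f ( [e [t [f lit]]] )] . [t [f lit]]]]]

e ::= e <> t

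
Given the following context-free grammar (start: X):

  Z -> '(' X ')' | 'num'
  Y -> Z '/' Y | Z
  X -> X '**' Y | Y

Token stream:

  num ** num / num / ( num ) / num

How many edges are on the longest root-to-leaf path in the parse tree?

8

[X [X [Y [Z num]]] ** [Y [Z num] / [Y [Z num] / [Y [Z ( [X [Y [Z num]]] )] / [Y [Z num]]]]]]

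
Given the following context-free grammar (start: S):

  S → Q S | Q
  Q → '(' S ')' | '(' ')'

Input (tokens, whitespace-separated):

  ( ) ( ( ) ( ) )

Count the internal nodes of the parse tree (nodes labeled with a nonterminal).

[S [Q ( )] [S [Q ( [S [Q ( )] [S [Q ( )]]] )]]]

8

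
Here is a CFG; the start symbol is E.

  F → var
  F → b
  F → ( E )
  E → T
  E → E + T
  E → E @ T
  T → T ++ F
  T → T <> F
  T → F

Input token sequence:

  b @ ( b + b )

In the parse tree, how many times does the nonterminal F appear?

4

[E [E [T [F b]]] @ [T [F ( [E [E [T [F b]]] + [T [F b]]] )]]]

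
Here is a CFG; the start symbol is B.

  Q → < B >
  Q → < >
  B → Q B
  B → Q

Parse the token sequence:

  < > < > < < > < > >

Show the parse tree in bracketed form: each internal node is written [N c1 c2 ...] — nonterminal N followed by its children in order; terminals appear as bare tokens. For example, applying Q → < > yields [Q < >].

[B [Q < >] [B [Q < >] [B [Q < [B [Q < >] [B [Q < >]]] >]]]]

B
Q B
< > B
< > Q B
< > < > B
< > < > Q
< > < > < B >
< > < > < Q B >
< > < > < < > B >
< > < > < < > Q >
< > < > < < > < > >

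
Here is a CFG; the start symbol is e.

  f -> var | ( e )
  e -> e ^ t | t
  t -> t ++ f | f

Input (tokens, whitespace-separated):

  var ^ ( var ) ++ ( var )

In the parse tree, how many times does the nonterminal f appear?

5

[e [e [t [f var]]] ^ [t [t [f ( [e [t [f var]]] )]] ++ [f ( [e [t [f var]]] )]]]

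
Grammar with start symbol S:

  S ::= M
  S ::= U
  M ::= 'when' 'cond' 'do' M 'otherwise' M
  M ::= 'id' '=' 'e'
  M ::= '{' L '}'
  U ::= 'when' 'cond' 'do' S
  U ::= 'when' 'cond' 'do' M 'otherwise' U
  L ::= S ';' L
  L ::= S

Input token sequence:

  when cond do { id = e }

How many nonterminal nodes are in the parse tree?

[S [U when cond do [S [M { [L [S [M id = e]]] }]]]]

7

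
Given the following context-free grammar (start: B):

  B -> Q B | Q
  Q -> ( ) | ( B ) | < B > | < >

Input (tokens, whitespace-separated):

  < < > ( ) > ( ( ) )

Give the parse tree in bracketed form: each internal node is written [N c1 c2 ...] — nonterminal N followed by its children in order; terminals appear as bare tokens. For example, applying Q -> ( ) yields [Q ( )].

B
Q B
< B > B
< Q B > B
< < > B > B
< < > Q > B
< < > ( ) > B
< < > ( ) > Q
< < > ( ) > ( B )
< < > ( ) > ( Q )
< < > ( ) > ( ( ) )

[B [Q < [B [Q < >] [B [Q ( )]]] >] [B [Q ( [B [Q ( )]] )]]]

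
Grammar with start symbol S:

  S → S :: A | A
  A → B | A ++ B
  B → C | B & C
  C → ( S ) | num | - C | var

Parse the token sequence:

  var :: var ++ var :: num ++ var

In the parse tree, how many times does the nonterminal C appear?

[S [S [S [A [B [C var]]]] :: [A [A [B [C var]]] ++ [B [C var]]]] :: [A [A [B [C num]]] ++ [B [C var]]]]

5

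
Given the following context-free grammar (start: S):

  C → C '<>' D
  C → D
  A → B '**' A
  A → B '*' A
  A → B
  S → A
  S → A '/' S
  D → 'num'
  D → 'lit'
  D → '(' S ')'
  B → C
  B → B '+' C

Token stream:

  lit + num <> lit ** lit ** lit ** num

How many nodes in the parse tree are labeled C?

[S [A [B [B [C [D lit]]] + [C [C [D num]] <> [D lit]]] ** [A [B [C [D lit]]] ** [A [B [C [D lit]]] ** [A [B [C [D num]]]]]]]]

6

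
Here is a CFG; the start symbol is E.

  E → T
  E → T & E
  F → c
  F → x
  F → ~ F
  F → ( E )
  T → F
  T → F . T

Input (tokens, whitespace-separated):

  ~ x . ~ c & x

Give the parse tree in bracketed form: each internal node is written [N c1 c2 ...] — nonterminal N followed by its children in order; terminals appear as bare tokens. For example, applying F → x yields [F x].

[E [T [F ~ [F x]] . [T [F ~ [F c]]]] & [E [T [F x]]]]

E
T & E
F . T & E
~ F . T & E
~ x . T & E
~ x . F & E
~ x . ~ F & E
~ x . ~ c & E
~ x . ~ c & T
~ x . ~ c & F
~ x . ~ c & x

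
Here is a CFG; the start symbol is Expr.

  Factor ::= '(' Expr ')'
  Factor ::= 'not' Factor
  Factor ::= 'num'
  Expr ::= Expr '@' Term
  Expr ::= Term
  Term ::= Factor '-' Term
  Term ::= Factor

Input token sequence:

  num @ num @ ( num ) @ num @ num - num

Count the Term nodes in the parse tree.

7

[Expr [Expr [Expr [Expr [Expr [Term [Factor num]]] @ [Term [Factor num]]] @ [Term [Factor ( [Expr [Term [Factor num]]] )]]] @ [Term [Factor num]]] @ [Term [Factor num] - [Term [Factor num]]]]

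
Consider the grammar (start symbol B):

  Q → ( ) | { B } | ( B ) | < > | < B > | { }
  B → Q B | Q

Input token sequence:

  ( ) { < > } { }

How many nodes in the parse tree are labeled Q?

[B [Q ( )] [B [Q { [B [Q < >]] }] [B [Q { }]]]]

4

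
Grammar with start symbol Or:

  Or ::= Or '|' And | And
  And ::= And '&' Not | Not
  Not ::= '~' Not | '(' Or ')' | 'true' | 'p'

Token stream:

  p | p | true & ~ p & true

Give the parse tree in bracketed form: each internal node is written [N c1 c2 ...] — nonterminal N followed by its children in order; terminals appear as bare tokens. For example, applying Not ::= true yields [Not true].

Or
Or | And
Or | And | And
And | And | And
Not | And | And
p | And | And
p | Not | And
p | p | And
p | p | And & Not
p | p | And & Not & Not
p | p | Not & Not & Not
p | p | true & Not & Not
p | p | true & ~ Not & Not
p | p | true & ~ p & Not
p | p | true & ~ p & true

[Or [Or [Or [And [Not p]]] | [And [Not p]]] | [And [And [And [Not true]] & [Not ~ [Not p]]] & [Not true]]]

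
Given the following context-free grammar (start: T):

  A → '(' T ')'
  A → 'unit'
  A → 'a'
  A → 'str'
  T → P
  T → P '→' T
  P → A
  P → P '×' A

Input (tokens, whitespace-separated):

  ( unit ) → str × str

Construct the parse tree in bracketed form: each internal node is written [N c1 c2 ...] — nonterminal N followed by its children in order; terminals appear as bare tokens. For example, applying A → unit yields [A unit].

T
P → T
A → T
( T ) → T
( P ) → T
( A ) → T
( unit ) → T
( unit ) → P
( unit ) → P × A
( unit ) → A × A
( unit ) → str × A
( unit ) → str × str

[T [P [A ( [T [P [A unit]]] )]] → [T [P [P [A str]] × [A str]]]]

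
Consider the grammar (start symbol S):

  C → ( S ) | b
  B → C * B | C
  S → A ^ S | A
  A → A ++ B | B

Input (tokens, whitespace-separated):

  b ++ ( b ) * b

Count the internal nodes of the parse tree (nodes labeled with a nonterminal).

[S [A [A [B [C b]]] ++ [B [C ( [S [A [B [C b]]]] )] * [B [C b]]]]]

13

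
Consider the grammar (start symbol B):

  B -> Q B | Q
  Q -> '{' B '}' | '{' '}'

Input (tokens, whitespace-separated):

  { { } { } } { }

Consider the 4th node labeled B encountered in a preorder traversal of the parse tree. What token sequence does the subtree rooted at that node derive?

[B [Q { [B [Q { }] [B [Q { }]]] }] [B [Q { }]]]

{ }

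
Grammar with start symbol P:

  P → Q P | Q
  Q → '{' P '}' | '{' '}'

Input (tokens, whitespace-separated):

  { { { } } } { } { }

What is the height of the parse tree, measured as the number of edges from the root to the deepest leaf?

6

[P [Q { [P [Q { [P [Q { }]] }]] }] [P [Q { }] [P [Q { }]]]]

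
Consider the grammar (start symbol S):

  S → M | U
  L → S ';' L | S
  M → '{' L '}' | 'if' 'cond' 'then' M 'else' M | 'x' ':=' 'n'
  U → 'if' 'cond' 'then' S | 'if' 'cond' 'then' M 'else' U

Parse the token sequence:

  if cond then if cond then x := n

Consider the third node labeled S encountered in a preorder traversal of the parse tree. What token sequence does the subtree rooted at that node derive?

[S [U if cond then [S [U if cond then [S [M x := n]]]]]]

x := n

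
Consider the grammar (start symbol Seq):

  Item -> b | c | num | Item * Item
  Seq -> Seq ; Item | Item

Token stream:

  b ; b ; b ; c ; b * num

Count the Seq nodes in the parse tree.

5

[Seq [Seq [Seq [Seq [Seq [Item b]] ; [Item b]] ; [Item b]] ; [Item c]] ; [Item [Item b] * [Item num]]]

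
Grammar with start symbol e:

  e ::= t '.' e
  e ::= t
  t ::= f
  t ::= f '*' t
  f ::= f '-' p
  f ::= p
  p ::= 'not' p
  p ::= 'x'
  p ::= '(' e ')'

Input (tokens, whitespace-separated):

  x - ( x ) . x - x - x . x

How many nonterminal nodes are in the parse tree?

[e [t [f [f [p x]] - [p ( [e [t [f [p x]]]] )]]] . [e [t [f [f [f [p x]] - [p x]] - [p x]]] . [e [t [f [p x]]]]]]

22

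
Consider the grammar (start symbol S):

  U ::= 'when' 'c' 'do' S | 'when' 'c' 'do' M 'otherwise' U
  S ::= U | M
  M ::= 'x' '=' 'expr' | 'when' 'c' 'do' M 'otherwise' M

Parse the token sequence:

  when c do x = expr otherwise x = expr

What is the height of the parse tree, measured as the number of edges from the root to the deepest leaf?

3

[S [M when c do [M x = expr] otherwise [M x = expr]]]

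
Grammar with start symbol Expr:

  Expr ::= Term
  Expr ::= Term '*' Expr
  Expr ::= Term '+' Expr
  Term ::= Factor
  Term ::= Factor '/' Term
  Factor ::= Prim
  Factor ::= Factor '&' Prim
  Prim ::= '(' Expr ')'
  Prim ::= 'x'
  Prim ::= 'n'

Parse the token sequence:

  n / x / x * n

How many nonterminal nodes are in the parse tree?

[Expr [Term [Factor [Prim n]] / [Term [Factor [Prim x]] / [Term [Factor [Prim x]]]]] * [Expr [Term [Factor [Prim n]]]]]

14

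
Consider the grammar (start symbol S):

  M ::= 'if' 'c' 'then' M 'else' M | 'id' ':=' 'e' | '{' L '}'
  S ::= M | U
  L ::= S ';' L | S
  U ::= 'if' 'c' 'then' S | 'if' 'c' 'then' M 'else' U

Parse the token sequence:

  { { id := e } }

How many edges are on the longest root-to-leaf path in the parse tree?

[S [M { [L [S [M { [L [S [M id := e]]] }]]] }]]

8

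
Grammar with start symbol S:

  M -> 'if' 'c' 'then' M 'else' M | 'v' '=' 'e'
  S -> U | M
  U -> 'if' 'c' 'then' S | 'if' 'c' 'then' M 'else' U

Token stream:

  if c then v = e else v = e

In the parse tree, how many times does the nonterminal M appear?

[S [M if c then [M v = e] else [M v = e]]]

3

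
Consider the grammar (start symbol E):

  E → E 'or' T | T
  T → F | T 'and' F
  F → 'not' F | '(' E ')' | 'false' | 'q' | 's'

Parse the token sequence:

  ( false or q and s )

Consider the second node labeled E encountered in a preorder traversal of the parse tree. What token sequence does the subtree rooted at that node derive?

[E [T [F ( [E [E [T [F false]]] or [T [T [F q]] and [F s]]] )]]]

false or q and s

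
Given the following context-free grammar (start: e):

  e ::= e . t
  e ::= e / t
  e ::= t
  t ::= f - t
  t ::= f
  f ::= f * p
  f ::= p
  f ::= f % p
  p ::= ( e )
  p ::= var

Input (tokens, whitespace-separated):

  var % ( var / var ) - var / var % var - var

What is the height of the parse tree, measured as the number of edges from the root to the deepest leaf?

10

[e [e [t [f [f [p var]] % [p ( [e [e [t [f [p var]]]] / [t [f [p var]]]] )]] - [t [f [p var]]]]] / [t [f [f [p var]] % [p var]] - [t [f [p var]]]]]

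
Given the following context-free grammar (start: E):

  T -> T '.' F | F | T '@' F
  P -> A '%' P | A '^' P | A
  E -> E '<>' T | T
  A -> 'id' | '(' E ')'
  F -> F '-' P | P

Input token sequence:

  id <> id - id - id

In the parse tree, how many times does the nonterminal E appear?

2

[E [E [T [F [P [A id]]]]] <> [T [F [F [F [P [A id]]] - [P [A id]]] - [P [A id]]]]]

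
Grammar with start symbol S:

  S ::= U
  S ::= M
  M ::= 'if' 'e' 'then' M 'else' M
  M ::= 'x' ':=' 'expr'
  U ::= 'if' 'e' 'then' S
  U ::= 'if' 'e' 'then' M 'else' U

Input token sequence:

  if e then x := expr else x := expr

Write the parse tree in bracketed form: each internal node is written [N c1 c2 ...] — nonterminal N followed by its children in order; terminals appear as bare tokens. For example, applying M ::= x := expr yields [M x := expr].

S
M
if e then M else M
if e then x := expr else M
if e then x := expr else x := expr

[S [M if e then [M x := expr] else [M x := expr]]]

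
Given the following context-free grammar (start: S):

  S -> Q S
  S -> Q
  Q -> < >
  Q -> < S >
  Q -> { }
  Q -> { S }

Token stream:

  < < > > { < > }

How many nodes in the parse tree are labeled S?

4

[S [Q < [S [Q < >]] >] [S [Q { [S [Q < >]] }]]]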